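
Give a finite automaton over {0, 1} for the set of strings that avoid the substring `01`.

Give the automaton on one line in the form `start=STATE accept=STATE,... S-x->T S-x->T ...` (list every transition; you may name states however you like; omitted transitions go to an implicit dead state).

start=q0 accept=q0,q1 q0-0->q1 q0-1->q0 q1-0->q1 q1-1->q2 q2-0->q2 q2-1->q2

This is the complement of 'contains `01`'. Use the same substring-matching states — q0 through q2 holding how much of `01` has just been matched — but flip the accepting set: everything except the trap q2 accepts.
A 3-state machine:
        0   1  
>* q0   q1  q0 
 * q1   q1  q2 
   q2   q2  q2 
(> = start, * = accepting)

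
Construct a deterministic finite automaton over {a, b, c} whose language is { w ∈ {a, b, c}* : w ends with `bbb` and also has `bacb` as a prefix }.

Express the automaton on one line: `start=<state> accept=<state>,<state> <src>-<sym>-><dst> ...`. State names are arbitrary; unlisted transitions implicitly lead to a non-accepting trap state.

start=S0 accept=S11 S0-a->S1 S0-b->S2 S0-c->S1 S1-a->S1 S1-b->S3 S1-c->S1 S2-a->S4 S2-b->S5 S2-c->S1 S3-a->S1 S3-b->S5 S3-c->S1 S4-a->S1 S4-b->S3 S4-c->S6 S5-a->S1 S5-b->S7 S5-c->S1 S6-a->S1 S6-b->S8 S6-c->S1 S7-a->S1 S7-b->S7 S7-c->S1 S8-a->S9 S8-b->S10 S8-c->S9 S9-a->S9 S9-b->S8 S9-c->S9 S10-a->S9 S10-b->S11 S10-c->S9 S11-a->S9 S11-b->S11 S11-c->S9

Run two small machines in parallel and take their product. The first has 4 states tracking how much of the suffix `bbb` has currently been matched; the second has 6 states tracking whether the input so far still matches the prefix `bacb`. A product state is a pair (one from each), accepting exactly when both do.
12 states suffice.
          a    b    c  
>  S0     S1   S2   S1 
   S1     S1   S3   S1 
   S2     S4   S5   S1 
   S3     S1   S5   S1 
   S4     S1   S3   S6 
   S5     S1   S7   S1 
   S6     S1   S8   S1 
   S7     S1   S7   S1 
   S8     S9  S10   S9 
   S9     S9   S8   S9 
   S10    S9  S11   S9 
 * S11    S9  S11   S9 
(> = start, * = accepting)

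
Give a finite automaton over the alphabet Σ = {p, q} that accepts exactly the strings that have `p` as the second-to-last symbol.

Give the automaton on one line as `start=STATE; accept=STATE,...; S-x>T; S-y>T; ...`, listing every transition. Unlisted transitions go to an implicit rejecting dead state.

Because acceptance depends on a position counted from the end, the machine has to buffer the most recent 2 symbols. Make each state the string of the last up-to-2 symbols read; on input `x` shift the window left and append `x`. Accept when the buffered window has length 2 and begins with `p`.
With 7 states:
        p   q  
>  s0   s1  s2 
   s1   s3  s4 
   s2   s5  s6 
 * s3   s3  s4 
 * s4   s5  s6 
   s5   s3  s4 
   s6   s5  s6 
(> = start, * = accepting)

start=s0; accept=s3,s4; s0-p>s1; s0-q>s2; s1-p>s3; s1-q>s4; s2-p>s5; s2-q>s6; s3-p>s3; s3-q>s4; s4-p>s5; s4-q>s6; s5-p>s3; s5-q>s4; s6-p>s5; s6-q>s6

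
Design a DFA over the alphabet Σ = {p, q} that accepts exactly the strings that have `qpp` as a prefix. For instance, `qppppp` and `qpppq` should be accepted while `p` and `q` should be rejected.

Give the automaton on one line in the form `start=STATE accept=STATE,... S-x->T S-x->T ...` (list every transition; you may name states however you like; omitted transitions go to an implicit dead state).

start=A accept=D A-p->E A-q->B B-p->C B-q->E C-p->D C-q->E D-p->D D-q->D E-p->E E-q->E

Check the first 3 symbols one by one: A through C record how many have matched `qpp` so far; any wrong symbol goes to the dead state E. After all 3 match we enter the accepting sink D.
       p  q 
>  A   E  B 
   B   C  E 
   C   D  E 
 * D   D  D 
   E   E  E 
(> = start, * = accepting)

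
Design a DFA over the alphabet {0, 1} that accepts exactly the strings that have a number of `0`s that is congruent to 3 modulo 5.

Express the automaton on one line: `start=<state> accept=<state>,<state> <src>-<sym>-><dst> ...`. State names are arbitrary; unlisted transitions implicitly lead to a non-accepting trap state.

Keep the running count of `0`s modulo 5: each `0` advances along the cycle A → B → C → D → E → A while other symbols loop. Accept at D.
With 5 states:
       0  1 
>  A   B  A 
   B   C  B 
   C   D  C 
 * D   E  D 
   E   A  E 
(> = start, * = accepting)

start=A accept=D A-0->B A-1->A B-0->C B-1->B C-0->D C-1->C D-0->E D-1->D E-0->A E-1->E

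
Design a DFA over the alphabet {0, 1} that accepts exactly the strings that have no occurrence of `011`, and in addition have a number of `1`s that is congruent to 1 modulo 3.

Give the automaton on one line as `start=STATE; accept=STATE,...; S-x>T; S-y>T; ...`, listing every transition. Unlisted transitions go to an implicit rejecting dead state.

start=S0; accept=S2,S3,S4; S0-0>S1; S0-1>S2; S1-0>S1; S1-1>S3; S2-0>S4; S2-1>S5; S3-0>S4; S3-1>S6; S4-0>S4; S4-1>S7; S5-0>S8; S5-1>S0; S6-0>S6; S6-1>S6; S7-0>S8; S7-1>S6; S8-0>S8; S8-1>S9; S9-0>S1; S9-1>S6

Build one automaton per condition and run them in lockstep. One (4 states) tracks partial matches of the forbidden pattern `011`; the other (3 states) tracks the count of `1`s modulo 3. Each combined state is a pair, one component from each; accept when both components accept. Equivalent product states are then merged.
        0   1  
>  S0   S1  S2 
   S1   S1  S3 
 * S2   S4  S5 
 * S3   S4  S6 
 * S4   S4  S7 
   S5   S8  S0 
   S6   S6  S6 
   S7   S8  S6 
   S8   S8  S9 
   S9   S1  S6 
(> = start, * = accepting)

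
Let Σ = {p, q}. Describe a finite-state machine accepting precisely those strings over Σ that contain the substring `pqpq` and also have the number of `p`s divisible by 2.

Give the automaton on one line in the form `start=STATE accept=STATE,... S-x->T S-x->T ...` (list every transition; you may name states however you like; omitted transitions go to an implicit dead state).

start=A accept=I A-p->B A-q->A B-p->C B-q->D C-p->B C-q->E D-p->F D-q->G E-p->H E-q->A F-p->B F-q->I G-p->C G-q->G H-p->C H-q->J I-p->J I-q->I J-p->I J-q->J

Build one automaton per condition and run them in lockstep. One (5 states) tracks whether and how much of `pqpq` has been seen; the other (2 states) tracks the count of `p`s modulo 2. Each combined state is a pair, one component from each; accept when both components accept.
10 states suffice.
       p  q 
>  A   B  A 
   B   C  D 
   C   B  E 
   D   F  G 
   E   H  A 
   F   B  I 
   G   C  G 
   H   C  J 
 * I   J  I 
   J   I  J 
(> = start, * = accepting)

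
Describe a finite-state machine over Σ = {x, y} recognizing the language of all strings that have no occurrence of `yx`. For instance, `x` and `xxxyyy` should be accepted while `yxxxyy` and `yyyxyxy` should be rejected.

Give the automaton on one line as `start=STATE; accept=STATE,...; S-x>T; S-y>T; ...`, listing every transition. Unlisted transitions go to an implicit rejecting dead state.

start=A; accept=A,B; A-x>A; A-y>B; B-x>C; B-y>B; C-x>C; C-y>C

Track partial matches of the forbidden pattern `yx`. State C is a dead state reached once `yx` has occurred; every other state accepts. A means no part of `yx` is currently matched.
3 states suffice.
       x  y 
>* A   A  B 
 * B   C  B 
   C   C  C 
(> = start, * = accepting)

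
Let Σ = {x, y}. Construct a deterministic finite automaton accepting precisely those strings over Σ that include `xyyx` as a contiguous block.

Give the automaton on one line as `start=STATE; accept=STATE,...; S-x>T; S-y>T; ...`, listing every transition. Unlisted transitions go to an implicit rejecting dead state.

States q0..q3 record the length of the longest prefix of `xyyx` that matches the current input suffix. Reaching q4 means `xyyx` has been seen, and we stay there forever. Accept from q4.
A 5-state machine:
        x   y  
>  q0   q1  q0 
   q1   q1  q2 
   q2   q1  q3 
   q3   q4  q0 
 * q4   q4  q4 
(> = start, * = accepting)

start=q0; accept=q4; q0-x>q1; q0-y>q0; q1-x>q1; q1-y>q2; q2-x>q1; q2-y>q3; q3-x>q4; q3-y>q0; q4-x>q4; q4-y>q4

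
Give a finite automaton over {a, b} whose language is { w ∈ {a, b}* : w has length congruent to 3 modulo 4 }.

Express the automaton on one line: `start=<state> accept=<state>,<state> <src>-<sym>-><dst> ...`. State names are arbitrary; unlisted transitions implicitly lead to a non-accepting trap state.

Count input length modulo 4: every symbol advances one step around the cycle q0 → q1 → q2 → q3 → q0. Accept at q3.
        a   b  
>  q0   q1  q1 
   q1   q2  q2 
   q2   q3  q3 
 * q3   q0  q0 
(> = start, * = accepting)

start=q0 accept=q3 q0-a->q1 q0-b->q1 q1-a->q2 q1-b->q2 q2-a->q3 q2-b->q3 q3-a->q0 q3-b->q0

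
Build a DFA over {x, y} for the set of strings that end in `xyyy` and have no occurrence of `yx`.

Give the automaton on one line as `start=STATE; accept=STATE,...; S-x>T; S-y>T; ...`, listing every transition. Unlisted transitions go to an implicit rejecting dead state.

start=s0; accept=s7; s0-x>s1; s0-y>s2; s1-x>s1; s1-y>s3; s2-x>s4; s2-y>s2; s3-x>s4; s3-y>s5; s4-x>s4; s4-y>s6; s5-x>s4; s5-y>s7; s6-x>s4; s6-y>s8; s7-x>s4; s7-y>s2; s8-x>s4; s8-y>s9; s9-x>s4; s9-y>s10; s10-x>s4; s10-y>s10

Run two small machines in parallel and take their product. The first has 5 states tracking how much of the suffix `xyyy` has currently been matched; the second has 3 states tracking partial matches of the forbidden pattern `yx`. A product state is a pair (one from each), accepting exactly when both do.
          x    y  
>  s0     s1   s2 
   s1     s1   s3 
   s2     s4   s2 
   s3     s4   s5 
   s4     s4   s6 
   s5     s4   s7 
   s6     s4   s8 
 * s7     s4   s2 
   s8     s4   s9 
   s9     s4  s10 
   s10    s4  s10 
(> = start, * = accepting)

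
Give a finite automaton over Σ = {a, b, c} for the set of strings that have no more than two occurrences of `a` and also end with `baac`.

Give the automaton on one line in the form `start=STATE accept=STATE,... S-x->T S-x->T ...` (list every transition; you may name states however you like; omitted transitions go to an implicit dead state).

Build one automaton per condition and run them in lockstep. One (4 states) tracks the count of `a`s, saturating at 3; the other (5 states) tracks how much of the suffix `baac` has currently been matched. Each combined state is a pair, one component from each; accept when both components accept. Equivalent product states are then merged.
With 6 states:
        a   b   c  
>  s0   s1  s2  s0 
   s1   s1  s1  s1 
   s2   s3  s2  s0 
   s3   s4  s1  s1 
   s4   s1  s1  s5 
 * s5   s1  s1  s1 
(> = start, * = accepting)

start=s0 accept=s5 s0-a->s1 s0-b->s2 s0-c->s0 s1-a->s1 s1-b->s1 s1-c->s1 s2-a->s3 s2-b->s2 s2-c->s0 s3-a->s4 s3-b->s1 s3-c->s1 s4-a->s1 s4-b->s1 s4-c->s5 s5-a->s1 s5-b->s1 s5-c->s1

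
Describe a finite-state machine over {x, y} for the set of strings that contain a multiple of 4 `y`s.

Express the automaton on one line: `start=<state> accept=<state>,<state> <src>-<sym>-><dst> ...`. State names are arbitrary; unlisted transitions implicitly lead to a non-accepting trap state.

start=s0 accept=s0 s0-x->s0 s0-y->s1 s1-x->s1 s1-y->s2 s2-x->s2 s2-y->s3 s3-x->s3 s3-y->s0

The only thing that matters is how many `y`s have appeared, reduced mod 4. Use one state per residue: s0 for 0, …, s3 for 3. Reading `y` moves to the next residue; anything else stays put. s0 is accepting.
A 4-state machine:
        x   y  
>* s0   s0  s1 
   s1   s1  s2 
   s2   s2  s3 
   s3   s3  s0 
(> = start, * = accepting)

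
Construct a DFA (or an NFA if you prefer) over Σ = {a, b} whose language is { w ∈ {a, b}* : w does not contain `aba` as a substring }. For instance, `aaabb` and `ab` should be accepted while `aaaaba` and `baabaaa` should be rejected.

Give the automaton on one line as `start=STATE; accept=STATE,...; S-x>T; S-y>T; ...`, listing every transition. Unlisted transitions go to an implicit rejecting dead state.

start=S0; accept=S0,S1,S2; S0-a>S1; S0-b>S0; S1-a>S1; S1-b>S2; S2-a>S3; S2-b>S0; S3-a>S3; S3-b>S3

This is the complement of 'contains `aba`'. Use the same substring-matching states — S0 through S3 holding how much of `aba` has just been matched — but flip the accepting set: everything except the trap S3 accepts.
With 4 states:
        a   b  
>* S0   S1  S0 
 * S1   S1  S2 
 * S2   S3  S0 
   S3   S3  S3 
(> = start, * = accepting)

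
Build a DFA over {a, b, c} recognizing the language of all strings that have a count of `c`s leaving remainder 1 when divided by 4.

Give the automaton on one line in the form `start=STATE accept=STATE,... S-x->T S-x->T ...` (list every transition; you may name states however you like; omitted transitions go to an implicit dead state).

The only thing that matters is how many `c`s have appeared, reduced mod 4. Use one state per residue: s0 for 0, …, s3 for 3. Reading `c` moves to the next residue; anything else stays put. s1 is accepting.
        a   b   c  
>  s0   s0  s0  s1 
 * s1   s1  s1  s2 
   s2   s2  s2  s3 
   s3   s3  s3  s0 
(> = start, * = accepting)

start=s0 accept=s1 s0-a->s0 s0-b->s0 s0-c->s1 s1-a->s1 s1-b->s1 s1-c->s2 s2-a->s2 s2-b->s2 s2-c->s3 s3-a->s3 s3-b->s3 s3-c->s0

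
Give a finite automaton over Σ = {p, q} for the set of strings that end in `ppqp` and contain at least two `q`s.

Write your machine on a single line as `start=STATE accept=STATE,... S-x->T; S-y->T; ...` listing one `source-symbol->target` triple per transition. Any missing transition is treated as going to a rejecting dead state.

Build one automaton per condition and run them in lockstep. The first has 5 states tracking how much of the suffix `ppqp` has currently been matched; the second has 4 states tracking the count of `q`s, saturating at 3. A product state is a pair (one from each), accepting exactly when both do. Minimizing collapses redundant product states.
6 states suffice.
        p   q  
>  s0   s0  s1 
   s1   s2  s1 
   s2   s3  s1 
   s3   s3  s4 
   s4   s5  s1 
 * s5   s3  s1 
(> = start, * = accepting)

start=s0; accept=s5; s0-p->s0; s0-q->s1; s1-p->s2; s1-q->s1; s2-p->s3; s2-q->s1; s3-p->s3; s3-q->s4; s4-p->s5; s4-q->s1; s5-p->s3; s5-q->s1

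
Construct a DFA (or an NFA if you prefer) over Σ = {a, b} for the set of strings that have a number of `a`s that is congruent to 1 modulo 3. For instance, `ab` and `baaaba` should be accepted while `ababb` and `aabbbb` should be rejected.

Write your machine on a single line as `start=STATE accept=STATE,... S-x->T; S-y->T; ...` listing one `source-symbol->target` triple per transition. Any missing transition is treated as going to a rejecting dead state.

start=q0; accept=q1; q0-a->q1; q0-b->q0; q1-a->q2; q1-b->q1; q2-a->q0; q2-b->q2

The only thing that matters is how many `a`s have appeared, reduced mod 3. Use one state per residue: q0 for 0, …, q2 for 2. Reading `a` moves to the next residue; anything else stays put. q1 is accepting.
With 3 states:
        a   b  
>  q0   q1  q0 
 * q1   q2  q1 
   q2   q0  q2 
(> = start, * = accepting)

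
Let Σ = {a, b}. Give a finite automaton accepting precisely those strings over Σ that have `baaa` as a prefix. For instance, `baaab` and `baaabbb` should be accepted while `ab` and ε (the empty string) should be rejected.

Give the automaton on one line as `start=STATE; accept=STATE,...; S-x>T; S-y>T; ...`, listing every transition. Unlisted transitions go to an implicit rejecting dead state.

Check the first 4 symbols one by one: S0 through S3 record how many have matched `baaa` so far; any wrong symbol goes to the dead state S5. After all 4 match we enter the accepting sink S4.
A 6-state machine:
        a   b  
>  S0   S5  S1 
   S1   S2  S5 
   S2   S3  S5 
   S3   S4  S5 
 * S4   S4  S4 
   S5   S5  S5 
(> = start, * = accepting)

start=S0; accept=S4; S0-a>S5; S0-b>S1; S1-a>S2; S1-b>S5; S2-a>S3; S2-b>S5; S3-a>S4; S3-b>S5; S4-a>S4; S4-b>S4; S5-a>S5; S5-b>S5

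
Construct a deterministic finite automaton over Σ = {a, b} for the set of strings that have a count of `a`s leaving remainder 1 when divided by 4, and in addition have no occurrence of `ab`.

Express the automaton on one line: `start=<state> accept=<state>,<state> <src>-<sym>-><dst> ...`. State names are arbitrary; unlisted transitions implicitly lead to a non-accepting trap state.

Handle the two conditions separately and then intersect. One (4 states) tracks the count of `a`s modulo 4; the other (3 states) tracks partial matches of the forbidden pattern `ab`. Each combined state is a pair, one component from each; accept when both components accept. Equivalent product states are then merged.
A 6-state machine:
        a   b  
>  q0   q1  q0 
 * q1   q2  q3 
   q2   q4  q3 
   q3   q3  q3 
   q4   q5  q3 
   q5   q1  q3 
(> = start, * = accepting)

start=q0 accept=q1 q0-a->q1 q0-b->q0 q1-a->q2 q1-b->q3 q2-a->q4 q2-b->q3 q3-a->q3 q3-b->q3 q4-a->q5 q4-b->q3 q5-a->q1 q5-b->q3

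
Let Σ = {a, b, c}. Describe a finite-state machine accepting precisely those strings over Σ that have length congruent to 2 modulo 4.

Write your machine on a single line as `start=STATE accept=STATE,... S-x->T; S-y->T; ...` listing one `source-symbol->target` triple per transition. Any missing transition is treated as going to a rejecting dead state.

Count input length modulo 4: every symbol advances one step around the cycle s0 → s1 → s2 → s3 → s0. Accept at s2.
A 4-state machine:
        a   b   c  
>  s0   s1  s1  s1 
   s1   s2  s2  s2 
 * s2   s3  s3  s3 
   s3   s0  s0  s0 
(> = start, * = accepting)

start=s0; accept=s2; s0-a->s1; s0-b->s1; s0-c->s1; s1-a->s2; s1-b->s2; s1-c->s2; s2-a->s3; s2-b->s3; s2-c->s3; s3-a->s0; s3-b->s0; s3-c->s0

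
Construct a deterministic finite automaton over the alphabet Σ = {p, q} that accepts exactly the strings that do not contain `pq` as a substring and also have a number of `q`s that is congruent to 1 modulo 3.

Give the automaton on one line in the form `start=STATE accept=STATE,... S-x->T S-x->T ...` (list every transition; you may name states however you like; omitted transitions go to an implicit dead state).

Run two small machines in parallel and take their product. The first has 3 states tracking partial matches of the forbidden pattern `pq`; the second has 3 states tracking the count of `q`s modulo 3. A product state is a pair (one from each), accepting exactly when both do. After merging equivalent states the machine shrinks.
With 5 states:
       p  q 
>  A   B  C 
   B   B  B 
 * C   D  E 
 * D   D  B 
   E   B  A 
(> = start, * = accepting)

start=A accept=C,D A-p->B A-q->C B-p->B B-q->B C-p->D C-q->E D-p->D D-q->B E-p->B E-q->A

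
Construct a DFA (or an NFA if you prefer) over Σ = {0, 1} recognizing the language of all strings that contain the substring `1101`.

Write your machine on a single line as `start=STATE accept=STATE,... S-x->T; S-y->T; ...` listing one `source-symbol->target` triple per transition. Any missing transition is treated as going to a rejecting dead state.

Track how much of `1101` has been matched so far: state s0 is no progress, s4 is the absorbing accept state reached once `1101` has occurred. Intermediate states record partial matches; on a mismatch, fall back to the longest reusable overlap.
A 5-state machine:
        0   1  
>  s0   s0  s1 
   s1   s0  s2 
   s2   s3  s2 
   s3   s0  s4 
 * s4   s4  s4 
(> = start, * = accepting)

start=s0; accept=s4; s0-0->s0; s0-1->s1; s1-0->s0; s1-1->s2; s2-0->s3; s2-1->s2; s3-0->s0; s3-1->s4; s4-0->s4; s4-1->s4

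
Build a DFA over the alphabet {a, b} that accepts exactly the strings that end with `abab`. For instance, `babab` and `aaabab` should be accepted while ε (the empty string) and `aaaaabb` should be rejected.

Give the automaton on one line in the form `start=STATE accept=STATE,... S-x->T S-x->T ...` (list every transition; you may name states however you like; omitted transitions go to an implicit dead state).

start=q0 accept=q4 q0-a->q1 q0-b->q0 q1-a->q1 q1-b->q2 q2-a->q3 q2-b->q0 q3-a->q1 q3-b->q4 q4-a->q3 q4-b->q0

Remember how much of `abab` the current input suffix matches. State q0 means no match yet; q1 means the last symbol is `a`; q2 means the last 2 symbols are `ab`; q3 means the last 3 symbols are `aba`; q4 means the last 4 symbols are `abab`. Only q4 accepts. On a mismatch, fall back to the longest proper suffix that is still a prefix of `abab`.
With 5 states:
        a   b  
>  q0   q1  q0 
   q1   q1  q2 
   q2   q3  q0 
   q3   q1  q4 
 * q4   q3  q0 
(> = start, * = accepting)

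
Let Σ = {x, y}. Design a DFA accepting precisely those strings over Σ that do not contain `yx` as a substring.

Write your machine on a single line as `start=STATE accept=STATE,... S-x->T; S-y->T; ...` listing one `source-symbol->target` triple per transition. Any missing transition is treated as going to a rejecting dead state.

Track partial matches of the forbidden pattern `yx`. State C is a dead state reached once `yx` has occurred; every other state accepts. A means no part of `yx` is currently matched.
With 3 states:
       x  y 
>* A   A  B 
 * B   C  B 
   C   C  C 
(> = start, * = accepting)

start=A; accept=A,B; A-x->A; A-y->B; B-x->C; B-y->B; C-x->C; C-y->C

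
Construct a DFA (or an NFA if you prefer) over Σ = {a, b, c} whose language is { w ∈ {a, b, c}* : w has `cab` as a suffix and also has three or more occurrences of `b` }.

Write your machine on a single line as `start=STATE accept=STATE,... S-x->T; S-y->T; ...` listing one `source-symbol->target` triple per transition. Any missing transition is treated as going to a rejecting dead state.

Run two small machines in parallel and take their product. One (4 states) tracks how much of the suffix `cab` has currently been matched; the other (5 states) tracks the count of `b`s, saturating at 4. Each combined state is a pair, one component from each; accept when both components accept. Equivalent product states are then merged.
        a   b   c  
>  q0   q0  q1  q0 
   q1   q1  q2  q1 
   q2   q2  q2  q3 
   q3   q4  q2  q3 
   q4   q2  q5  q3 
 * q5   q2  q2  q3 
(> = start, * = accepting)

start=q0; accept=q5; q0-a->q0; q0-b->q1; q0-c->q0; q1-a->q1; q1-b->q2; q1-c->q1; q2-a->q2; q2-b->q2; q2-c->q3; q3-a->q4; q3-b->q2; q3-c->q3; q4-a->q2; q4-b->q5; q4-c->q3; q5-a->q2; q5-b->q2; q5-c->q3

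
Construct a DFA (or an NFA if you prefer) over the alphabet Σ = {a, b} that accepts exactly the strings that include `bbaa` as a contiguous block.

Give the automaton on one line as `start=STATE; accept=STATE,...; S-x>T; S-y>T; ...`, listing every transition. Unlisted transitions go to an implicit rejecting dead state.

Track how much of `bbaa` has been matched so far: state s0 is no progress, s4 is the absorbing accept state reached once `bbaa` has occurred. Intermediate states record partial matches; on a mismatch, fall back to the longest reusable overlap.
With 5 states:
        a   b  
>  s0   s0  s1 
   s1   s0  s2 
   s2   s3  s2 
   s3   s4  s1 
 * s4   s4  s4 
(> = start, * = accepting)

start=s0; accept=s4; s0-a>s0; s0-b>s1; s1-a>s0; s1-b>s2; s2-a>s3; s2-b>s2; s3-a>s4; s3-b>s1; s4-a>s4; s4-b>s4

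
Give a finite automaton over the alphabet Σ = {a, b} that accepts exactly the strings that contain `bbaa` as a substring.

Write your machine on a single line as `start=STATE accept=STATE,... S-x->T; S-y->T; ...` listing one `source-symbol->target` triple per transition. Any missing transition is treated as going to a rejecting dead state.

States q0..q3 record the length of the longest prefix of `bbaa` that matches the current input suffix. Reaching q4 means `bbaa` has been seen, and we stay there forever. Accept from q4.
A 5-state machine:
        a   b  
>  q0   q0  q1 
   q1   q0  q2 
   q2   q3  q2 
   q3   q4  q1 
 * q4   q4  q4 
(> = start, * = accepting)

start=q0; accept=q4; q0-a->q0; q0-b->q1; q1-a->q0; q1-b->q2; q2-a->q3; q2-b->q2; q3-a->q4; q3-b->q1; q4-a->q4; q4-b->q4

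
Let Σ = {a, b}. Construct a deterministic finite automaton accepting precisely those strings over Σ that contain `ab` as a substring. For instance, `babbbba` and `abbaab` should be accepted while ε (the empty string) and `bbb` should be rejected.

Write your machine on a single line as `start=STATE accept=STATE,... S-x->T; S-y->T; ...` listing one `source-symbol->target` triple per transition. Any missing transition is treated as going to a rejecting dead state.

start=q0; accept=q2; q0-a->q1; q0-b->q0; q1-a->q1; q1-b->q2; q2-a->q2; q2-b->q2

States q0..q1 record the length of the longest prefix of `ab` that matches the current input suffix. Reaching q2 means `ab` has been seen, and we stay there forever. Accept from q2.
With 3 states:
        a   b  
>  q0   q1  q0 
   q1   q1  q2 
 * q2   q2  q2 
(> = start, * = accepting)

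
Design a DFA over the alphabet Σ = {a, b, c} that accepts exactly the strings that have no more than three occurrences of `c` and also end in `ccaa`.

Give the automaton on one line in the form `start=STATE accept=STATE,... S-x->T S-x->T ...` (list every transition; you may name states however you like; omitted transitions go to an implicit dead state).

Run two small machines in parallel and take their product. One (5 states) tracks the count of `c`s, saturating at 4; the other (5 states) tracks how much of the suffix `ccaa` has currently been matched. Each combined state is a pair, one component from each; accept when both components accept.
18 states suffice.
          a    b    c  
>  q0     q0   q0   q1 
   q1     q2   q2   q3 
   q2     q2   q2   q4 
   q3     q5   q6   q7 
   q4     q6   q6   q7 
   q5     q8   q6   q9 
   q6     q6   q6   q9 
   q7    q10  q11  q12 
 * q8     q6   q6   q9 
   q9    q11  q11  q12 
   q10   q13  q11  q14 
   q11   q11  q11  q14 
   q12   q15  q16  q12 
 * q13   q11  q11  q14 
   q14   q16  q16  q12 
   q15   q17  q16  q14 
   q16   q16  q16  q14 
   q17   q16  q16  q14 
(> = start, * = accepting)

start=q0 accept=q8,q13 q0-a->q0 q0-b->q0 q0-c->q1 q1-a->q2 q1-b->q2 q1-c->q3 q2-a->q2 q2-b->q2 q2-c->q4 q3-a->q5 q3-b->q6 q3-c->q7 q4-a->q6 q4-b->q6 q4-c->q7 q5-a->q8 q5-b->q6 q5-c->q9 q6-a->q6 q6-b->q6 q6-c->q9 q7-a->q10 q7-b->q11 q7-c->q12 q8-a->q6 q8-b->q6 q8-c->q9 q9-a->q11 q9-b->q11 q9-c->q12 q10-a->q13 q10-b->q11 q10-c->q14 q11-a->q11 q11-b->q11 q11-c->q14 q12-a->q15 q12-b->q16 q12-c->q12 q13-a->q11 q13-b->q11 q13-c->q14 q14-a->q16 q14-b->q16 q14-c->q12 q15-a->q17 q15-b->q16 q15-c->q14 q16-a->q16 q16-b->q16 q16-c->q14 q17-a->q16 q17-b->q16 q17-c->q14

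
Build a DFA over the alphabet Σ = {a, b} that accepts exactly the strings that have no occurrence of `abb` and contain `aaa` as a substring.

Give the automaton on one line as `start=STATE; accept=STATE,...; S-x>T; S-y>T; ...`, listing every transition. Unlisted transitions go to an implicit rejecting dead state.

start=q0; accept=q4,q6; q0-a>q1; q0-b>q0; q1-a>q2; q1-b>q3; q2-a>q4; q2-b>q3; q3-a>q1; q3-b>q5; q4-a>q4; q4-b>q6; q5-a>q5; q5-b>q5; q6-a>q4; q6-b>q5

Build one automaton per condition and run them in lockstep. One (4 states) tracks partial matches of the forbidden pattern `abb`; the other (4 states) tracks whether and how much of `aaa` has been seen. Each combined state is a pair, one component from each; accept when both components accept. After merging equivalent states the machine shrinks.
7 states suffice.
        a   b  
>  q0   q1  q0 
   q1   q2  q3 
   q2   q4  q3 
   q3   q1  q5 
 * q4   q4  q6 
   q5   q5  q5 
 * q6   q4  q5 
(> = start, * = accepting)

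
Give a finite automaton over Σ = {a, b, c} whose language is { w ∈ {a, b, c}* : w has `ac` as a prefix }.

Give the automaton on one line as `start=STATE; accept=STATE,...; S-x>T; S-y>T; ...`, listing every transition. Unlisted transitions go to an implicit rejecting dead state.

Walk along `ac` while the input agrees: from s0 take `a` to s1, and so on. Any deviation drops to the rejecting sink s3. Once s2 is reached the prefix is confirmed and every continuation is accepted.
With 4 states:
        a   b   c  
>  s0   s1  s3  s3 
   s1   s3  s3  s2 
 * s2   s2  s2  s2 
   s3   s3  s3  s3 
(> = start, * = accepting)

start=s0; accept=s2; s0-a>s1; s0-b>s3; s0-c>s3; s1-a>s3; s1-b>s3; s1-c>s2; s2-a>s2; s2-b>s2; s2-c>s2; s3-a>s3; s3-b>s3; s3-c>s3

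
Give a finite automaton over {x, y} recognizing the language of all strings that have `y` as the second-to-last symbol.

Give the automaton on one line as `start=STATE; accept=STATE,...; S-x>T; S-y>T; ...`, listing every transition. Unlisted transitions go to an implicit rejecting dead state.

start=S0; accept=S5,S6; S0-x>S1; S0-y>S2; S1-x>S3; S1-y>S4; S2-x>S5; S2-y>S6; S3-x>S3; S3-y>S4; S4-x>S5; S4-y>S6; S5-x>S3; S5-y>S4; S6-x>S5; S6-y>S6

A DFA must remember the last 2 symbols (since which symbol is second-to-last isn't known until the input ends). Use one state per possible window of the last ≤2 symbols; accept from those whose window starts with `y`.
A 7-state machine:
        x   y  
>  S0   S1  S2 
   S1   S3  S4 
   S2   S5  S6 
   S3   S3  S4 
   S4   S5  S6 
 * S5   S3  S4 
 * S6   S5  S6 
(> = start, * = accepting)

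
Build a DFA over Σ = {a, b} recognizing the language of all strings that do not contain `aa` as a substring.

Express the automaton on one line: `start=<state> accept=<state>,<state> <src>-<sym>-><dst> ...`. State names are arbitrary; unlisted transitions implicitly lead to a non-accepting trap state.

start=q0 accept=q0,q1 q0-a->q1 q0-b->q0 q1-a->q2 q1-b->q0 q2-a->q2 q2-b->q2

This is the complement of 'contains `aa`'. Use the same substring-matching states — q0 through q2 holding how much of `aa` has just been matched — but flip the accepting set: everything except the trap q2 accepts.
3 states suffice.
        a   b  
>* q0   q1  q0 
 * q1   q2  q0 
   q2   q2  q2 
(> = start, * = accepting)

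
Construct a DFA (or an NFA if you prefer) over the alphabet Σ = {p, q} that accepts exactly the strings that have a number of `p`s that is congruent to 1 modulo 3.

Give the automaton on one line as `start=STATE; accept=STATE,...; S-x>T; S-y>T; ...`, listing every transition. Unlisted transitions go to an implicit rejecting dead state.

start=s0; accept=s1; s0-p>s1; s0-q>s0; s1-p>s2; s1-q>s1; s2-p>s0; s2-q>s2

The only thing that matters is how many `p`s have appeared, reduced mod 3. Use one state per residue: s0 for 0, …, s2 for 2. Reading `p` moves to the next residue; anything else stays put. s1 is accepting.
A 3-state machine:
        p   q  
>  s0   s1  s0 
 * s1   s2  s1 
   s2   s0  s2 
(> = start, * = accepting)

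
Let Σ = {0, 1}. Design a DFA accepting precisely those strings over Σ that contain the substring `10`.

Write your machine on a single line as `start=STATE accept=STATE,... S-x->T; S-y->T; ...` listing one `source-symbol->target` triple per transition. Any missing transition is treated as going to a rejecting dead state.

start=q0; accept=q2; q0-0->q0; q0-1->q1; q1-0->q2; q1-1->q1; q2-0->q2; q2-1->q2

Track how much of `10` has been matched so far: state q0 is no progress, q2 is the absorbing accept state reached once `10` has occurred. Intermediate states record partial matches; on a mismatch, fall back to the longest reusable overlap.
A 3-state machine:
        0   1  
>  q0   q0  q1 
   q1   q2  q1 
 * q2   q2  q2 
(> = start, * = accepting)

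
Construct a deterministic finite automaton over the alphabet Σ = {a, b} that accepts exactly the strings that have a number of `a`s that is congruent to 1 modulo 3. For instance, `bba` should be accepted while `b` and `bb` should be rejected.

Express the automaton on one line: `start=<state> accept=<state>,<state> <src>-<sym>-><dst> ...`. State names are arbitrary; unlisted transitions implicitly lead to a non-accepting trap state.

start=S0 accept=S1 S0-a->S1 S0-b->S0 S1-a->S2 S1-b->S1 S2-a->S0 S2-b->S2

The only thing that matters is how many `a`s have appeared, reduced mod 3. Use one state per residue: S0 for 0, …, S2 for 2. Reading `a` moves to the next residue; anything else stays put. S1 is accepting.
        a   b  
>  S0   S1  S0 
 * S1   S2  S1 
   S2   S0  S2 
(> = start, * = accepting)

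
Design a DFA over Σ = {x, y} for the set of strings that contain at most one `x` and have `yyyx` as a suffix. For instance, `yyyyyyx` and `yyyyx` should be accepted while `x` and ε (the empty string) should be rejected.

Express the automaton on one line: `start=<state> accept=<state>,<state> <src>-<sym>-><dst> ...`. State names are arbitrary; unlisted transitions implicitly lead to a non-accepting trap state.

start=s0 accept=s11 s0-x->s1 s0-y->s2 s1-x->s3 s1-y->s4 s2-x->s1 s2-y->s5 s3-x->s3 s3-y->s6 s4-x->s3 s4-y->s7 s5-x->s1 s5-y->s8 s6-x->s3 s6-y->s9 s7-x->s3 s7-y->s10 s8-x->s11 s8-y->s8 s9-x->s3 s9-y->s12 s10-x->s13 s10-y->s10 s11-x->s3 s11-y->s4 s12-x->s13 s12-y->s12 s13-x->s3 s13-y->s6

Build one automaton per condition and run them in lockstep. One (3 states) tracks the count of `x`s, saturating at 2; the other (5 states) tracks how much of the suffix `yyyx` has currently been matched. Each combined state is a pair, one component from each; accept when both components accept.
A 14-state machine:
          x    y  
>  s0     s1   s2 
   s1     s3   s4 
   s2     s1   s5 
   s3     s3   s6 
   s4     s3   s7 
   s5     s1   s8 
   s6     s3   s9 
   s7     s3  s10 
   s8    s11   s8 
   s9     s3  s12 
   s10   s13  s10 
 * s11    s3   s4 
   s12   s13  s12 
   s13    s3   s6 
(> = start, * = accepting)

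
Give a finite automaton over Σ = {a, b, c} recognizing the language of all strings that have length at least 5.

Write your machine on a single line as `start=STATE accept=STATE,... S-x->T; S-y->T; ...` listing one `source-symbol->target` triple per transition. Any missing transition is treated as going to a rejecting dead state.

start=q0; accept=q5,q6; q0-a->q1; q0-b->q1; q0-c->q1; q1-a->q2; q1-b->q2; q1-c->q2; q2-a->q3; q2-b->q3; q2-c->q3; q3-a->q4; q3-b->q4; q3-c->q4; q4-a->q5; q4-b->q5; q4-c->q5; q5-a->q6; q5-b->q6; q5-c->q6; q6-a->q6; q6-b->q6; q6-c->q6

Count input length up to 6: every symbol moves from q0 toward q6, which means 'more than 5' and absorbs. Accept from {q5, q6}.
With 7 states:
        a   b   c  
>  q0   q1  q1  q1 
   q1   q2  q2  q2 
   q2   q3  q3  q3 
   q3   q4  q4  q4 
   q4   q5  q5  q5 
 * q5   q6  q6  q6 
 * q6   q6  q6  q6 
(> = start, * = accepting)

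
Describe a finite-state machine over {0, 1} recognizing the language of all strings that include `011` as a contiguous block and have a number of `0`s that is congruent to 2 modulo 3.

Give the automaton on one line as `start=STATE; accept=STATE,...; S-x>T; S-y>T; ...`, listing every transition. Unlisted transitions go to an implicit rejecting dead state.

start=S0; accept=S8; S0-0>S1; S0-1>S0; S1-0>S2; S1-1>S3; S2-0>S4; S2-1>S5; S3-0>S2; S3-1>S6; S4-0>S1; S4-1>S7; S5-0>S4; S5-1>S8; S6-0>S8; S6-1>S6; S7-0>S1; S7-1>S9; S8-0>S9; S8-1>S8; S9-0>S6; S9-1>S9

Run two small machines in parallel and take their product. One (4 states) tracks whether and how much of `011` has been seen; the other (3 states) tracks the count of `0`s modulo 3. Each combined state is a pair, one component from each; accept when both components accept.
        0   1  
>  S0   S1  S0 
   S1   S2  S3 
   S2   S4  S5 
   S3   S2  S6 
   S4   S1  S7 
   S5   S4  S8 
   S6   S8  S6 
   S7   S1  S9 
 * S8   S9  S8 
   S9   S6  S9 
(> = start, * = accepting)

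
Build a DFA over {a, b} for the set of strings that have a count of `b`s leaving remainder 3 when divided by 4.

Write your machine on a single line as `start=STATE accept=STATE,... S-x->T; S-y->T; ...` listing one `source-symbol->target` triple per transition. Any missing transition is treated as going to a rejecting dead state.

start=q0; accept=q3; q0-a->q0; q0-b->q1; q1-a->q1; q1-b->q2; q2-a->q2; q2-b->q3; q3-a->q3; q3-b->q0

The only thing that matters is how many `b`s have appeared, reduced mod 4. Use one state per residue: q0 for 0, …, q3 for 3. Reading `b` moves to the next residue; anything else stays put. q3 is accepting.
4 states suffice.
        a   b  
>  q0   q0  q1 
   q1   q1  q2 
   q2   q2  q3 
 * q3   q3  q0 
(> = start, * = accepting)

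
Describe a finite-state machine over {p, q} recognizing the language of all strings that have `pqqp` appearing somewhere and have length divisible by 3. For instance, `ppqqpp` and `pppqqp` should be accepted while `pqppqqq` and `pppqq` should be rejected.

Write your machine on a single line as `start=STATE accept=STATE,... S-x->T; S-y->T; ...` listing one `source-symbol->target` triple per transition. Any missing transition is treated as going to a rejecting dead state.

start=A; accept=O; A-p->B; A-q->C; B-p->D; B-q->E; C-p->D; C-q->F; D-p->G; D-q->H; E-p->G; E-q->I; F-p->G; F-q->A; G-p->B; G-q->J; H-p->B; H-q->K; I-p->L; I-q->C; J-p->D; J-q->M; K-p->N; K-q->F; L-p->N; L-q->N; M-p->O; M-q->A; N-p->O; N-q->O; O-p->L; O-q->L

Build one automaton per condition and run them in lockstep. One (5 states) tracks whether and how much of `pqqp` has been seen; the other (3 states) tracks the input length modulo 3. Each combined state is a pair, one component from each; accept when both components accept.
       p  q 
>  A   B  C 
   B   D  E 
   C   D  F 
   D   G  H 
   E   G  I 
   F   G  A 
   G   B  J 
   H   B  K 
   I   L  C 
   J   D  M 
   K   N  F 
   L   N  N 
   M   O  A 
   N   O  O 
 * O   L  L 
(> = start, * = accepting)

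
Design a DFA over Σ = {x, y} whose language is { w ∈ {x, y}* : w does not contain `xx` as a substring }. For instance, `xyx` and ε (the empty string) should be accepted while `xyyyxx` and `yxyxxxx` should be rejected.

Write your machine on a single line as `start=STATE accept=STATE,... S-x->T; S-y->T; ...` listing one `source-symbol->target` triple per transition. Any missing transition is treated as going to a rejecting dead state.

Track partial matches of the forbidden pattern `xx`. State C is a dead state reached once `xx` has occurred; every other state accepts. A means no part of `xx` is currently matched.
       x  y 
>* A   B  A 
 * B   C  A 
   C   C  C 
(> = start, * = accepting)

start=A; accept=A,B; A-x->B; A-y->A; B-x->C; B-y->A; C-x->C; C-y->C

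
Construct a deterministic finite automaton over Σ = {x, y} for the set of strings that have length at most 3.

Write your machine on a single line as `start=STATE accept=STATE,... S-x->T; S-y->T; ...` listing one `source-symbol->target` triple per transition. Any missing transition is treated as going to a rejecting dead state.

start=S0; accept=S0,S1,S2,S3; S0-x->S1; S0-y->S1; S1-x->S2; S1-y->S2; S2-x->S3; S2-y->S3; S3-x->S4; S3-y->S4; S4-x->S4; S4-y->S4

We only need to distinguish lengths 0, 1, …, 3, and '>3'. Chain S0 → S1 → S2 → S3 → S4 on every symbol, with S4 looping. Accepting states: {S0, S1, S2, S3}.
A 5-state machine:
        x   y  
>* S0   S1  S1 
 * S1   S2  S2 
 * S2   S3  S3 
 * S3   S4  S4 
   S4   S4  S4 
(> = start, * = accepting)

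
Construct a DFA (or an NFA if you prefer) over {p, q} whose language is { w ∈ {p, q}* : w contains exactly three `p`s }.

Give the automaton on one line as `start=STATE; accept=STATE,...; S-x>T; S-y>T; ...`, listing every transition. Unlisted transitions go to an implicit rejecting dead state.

start=s0; accept=s3; s0-p>s1; s0-q>s0; s1-p>s2; s1-q>s1; s2-p>s3; s2-q>s2; s3-p>s4; s3-q>s3; s4-p>s4; s4-q>s4

Count `p`s, saturating at 4: states s0 through s3 mean 0 through 3 `p`s seen; s4 means more than 3. Each `p` increments (capped at s4); other symbols loop. Accept from {s3}.
With 5 states:
        p   q  
>  s0   s1  s0 
   s1   s2  s1 
   s2   s3  s2 
 * s3   s4  s3 
   s4   s4  s4 
(> = start, * = accepting)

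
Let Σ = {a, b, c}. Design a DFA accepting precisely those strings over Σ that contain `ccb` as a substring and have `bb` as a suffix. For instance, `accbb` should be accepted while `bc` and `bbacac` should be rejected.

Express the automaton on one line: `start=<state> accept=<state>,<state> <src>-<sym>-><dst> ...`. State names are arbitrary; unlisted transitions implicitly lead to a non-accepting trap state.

start=s0 accept=s5 s0-a->s0 s0-b->s0 s0-c->s1 s1-a->s0 s1-b->s0 s1-c->s2 s2-a->s0 s2-b->s3 s2-c->s2 s3-a->s4 s3-b->s5 s3-c->s4 s4-a->s4 s4-b->s3 s4-c->s4 s5-a->s4 s5-b->s5 s5-c->s4

Build one automaton per condition and run them in lockstep. The first has 4 states tracking whether and how much of `ccb` has been seen; the second has 3 states tracking how much of the suffix `bb` has currently been matched. A product state is a pair (one from each), accepting exactly when both do. Minimizing collapses redundant product states.
        a   b   c  
>  s0   s0  s0  s1 
   s1   s0  s0  s2 
   s2   s0  s3  s2 
   s3   s4  s5  s4 
   s4   s4  s3  s4 
 * s5   s4  s5  s4 
(> = start, * = accepting)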